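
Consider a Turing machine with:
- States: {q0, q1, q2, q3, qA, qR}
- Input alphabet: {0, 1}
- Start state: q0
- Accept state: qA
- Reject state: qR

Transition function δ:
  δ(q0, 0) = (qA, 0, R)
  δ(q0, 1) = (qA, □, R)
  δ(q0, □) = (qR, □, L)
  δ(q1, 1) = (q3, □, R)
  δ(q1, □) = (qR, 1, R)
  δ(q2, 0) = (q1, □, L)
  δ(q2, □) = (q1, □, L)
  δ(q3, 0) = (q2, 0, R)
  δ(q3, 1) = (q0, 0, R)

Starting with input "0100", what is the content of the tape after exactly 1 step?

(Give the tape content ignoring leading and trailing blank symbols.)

Execution trace:
Initial: [q0]0100
Step 1: δ(q0, 0) = (qA, 0, R) → 0[qA]100

The machine reaches the accept state qA and halts.

After 1 step, the tape (ignoring leading/trailing blanks) is: 0100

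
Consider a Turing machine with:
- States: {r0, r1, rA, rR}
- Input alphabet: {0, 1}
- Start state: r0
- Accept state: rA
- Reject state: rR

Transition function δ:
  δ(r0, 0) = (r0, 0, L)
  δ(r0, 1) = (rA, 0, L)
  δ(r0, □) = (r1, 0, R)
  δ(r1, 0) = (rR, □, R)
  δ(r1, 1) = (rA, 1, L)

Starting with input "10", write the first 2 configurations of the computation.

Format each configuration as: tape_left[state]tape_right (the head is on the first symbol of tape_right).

Transitions applied:
Step 1: δ(r0, 1) = (rA, 0, L)

The first 2 configurations are:
[r0]10 ⊢ [rA]□00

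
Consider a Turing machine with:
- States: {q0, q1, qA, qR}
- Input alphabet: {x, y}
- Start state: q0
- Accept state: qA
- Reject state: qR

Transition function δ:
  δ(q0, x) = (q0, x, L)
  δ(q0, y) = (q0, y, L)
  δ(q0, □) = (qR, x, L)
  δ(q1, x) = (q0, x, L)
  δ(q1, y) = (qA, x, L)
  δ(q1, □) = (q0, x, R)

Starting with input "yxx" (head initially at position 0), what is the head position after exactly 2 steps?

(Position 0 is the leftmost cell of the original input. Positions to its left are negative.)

Execution trace (head position shown):
Step 0: [q0]yxx  (head at position 0)
Step 1: move left → [q0]□yxx  (head at position -1)
Step 2: move left → [qR]□xyxx  (head at position -2)

After 2 steps, the head is at position -2.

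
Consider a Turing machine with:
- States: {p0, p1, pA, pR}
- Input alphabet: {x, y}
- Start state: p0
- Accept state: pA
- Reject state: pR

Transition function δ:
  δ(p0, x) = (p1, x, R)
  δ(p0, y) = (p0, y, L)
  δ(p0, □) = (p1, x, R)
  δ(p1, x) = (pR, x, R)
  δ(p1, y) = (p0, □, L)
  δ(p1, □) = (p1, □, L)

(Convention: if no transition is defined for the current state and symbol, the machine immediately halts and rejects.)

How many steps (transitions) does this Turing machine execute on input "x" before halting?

Execution trace:
Initial: [p0]x
Step 1: δ(p0, x) = (p1, x, R) → x[p1]□
Step 2: δ(p1, □) = (p1, □, L) → [p1]x□
Step 3: δ(p1, x) = (pR, x, R) → x[pR]□

The machine reaches the reject state pR and halts.

The machine executed 3 steps before halting.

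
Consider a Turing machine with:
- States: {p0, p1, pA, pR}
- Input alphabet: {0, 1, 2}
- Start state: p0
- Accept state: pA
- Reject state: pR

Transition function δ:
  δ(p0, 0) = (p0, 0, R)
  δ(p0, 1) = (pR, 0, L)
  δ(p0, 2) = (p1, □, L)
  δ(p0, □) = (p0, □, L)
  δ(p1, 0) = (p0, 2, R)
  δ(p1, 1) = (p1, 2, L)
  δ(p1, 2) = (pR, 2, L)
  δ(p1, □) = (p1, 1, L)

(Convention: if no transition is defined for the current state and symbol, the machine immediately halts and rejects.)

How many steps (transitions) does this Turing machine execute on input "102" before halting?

Execution trace:
Initial: [p0]102
Step 1: δ(p0, 1) = (pR, 0, L) → [pR]□002

The machine reaches the reject state pR and halts.

The machine executed 1 step before halting.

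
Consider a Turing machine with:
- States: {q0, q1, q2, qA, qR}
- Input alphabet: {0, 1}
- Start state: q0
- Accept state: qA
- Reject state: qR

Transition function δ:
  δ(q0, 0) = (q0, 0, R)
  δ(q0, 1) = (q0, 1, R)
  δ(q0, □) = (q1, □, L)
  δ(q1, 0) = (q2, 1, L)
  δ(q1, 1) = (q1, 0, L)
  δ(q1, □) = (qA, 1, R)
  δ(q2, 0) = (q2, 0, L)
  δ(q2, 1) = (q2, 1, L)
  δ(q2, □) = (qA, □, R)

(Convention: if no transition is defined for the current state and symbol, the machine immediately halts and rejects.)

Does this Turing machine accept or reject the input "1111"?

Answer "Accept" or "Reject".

Execution trace:
Initial: [q0]1111
Step 1: δ(q0, 1) = (q0, 1, R) → 1[q0]111
Step 2: δ(q0, 1) = (q0, 1, R) → 11[q0]11
Step 3: δ(q0, 1) = (q0, 1, R) → 111[q0]1
Step 4: δ(q0, 1) = (q0, 1, R) → 1111[q0]□
Step 5: δ(q0, □) = (q1, □, L) → 111[q1]1□
Step 6: δ(q1, 1) = (q1, 0, L) → 11[q1]10□
Step 7: δ(q1, 1) = (q1, 0, L) → 1[q1]100□
Step 8: δ(q1, 1) = (q1, 0, L) → [q1]1000□
Step 9: δ(q1, 1) = (q1, 0, L) → [q1]□0000□
Step 10: δ(q1, □) = (qA, 1, R) → 1[qA]0000□

The machine reaches the accept state qA and halts.

Answer: Accept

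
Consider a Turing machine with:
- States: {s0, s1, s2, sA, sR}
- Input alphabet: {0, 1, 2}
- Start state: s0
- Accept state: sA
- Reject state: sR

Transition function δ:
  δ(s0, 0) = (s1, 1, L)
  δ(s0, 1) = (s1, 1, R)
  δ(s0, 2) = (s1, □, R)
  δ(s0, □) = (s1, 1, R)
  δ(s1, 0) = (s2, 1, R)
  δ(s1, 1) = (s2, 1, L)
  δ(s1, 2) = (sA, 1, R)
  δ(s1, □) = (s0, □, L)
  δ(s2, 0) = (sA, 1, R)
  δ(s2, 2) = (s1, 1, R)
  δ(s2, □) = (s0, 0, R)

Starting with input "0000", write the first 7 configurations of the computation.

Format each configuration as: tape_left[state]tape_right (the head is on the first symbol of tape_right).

Transitions applied:
Step 1: δ(s0, 0) = (s1, 1, L)
Step 2: δ(s1, □) = (s0, □, L)
Step 3: δ(s0, □) = (s1, 1, R)
Step 4: δ(s1, □) = (s0, □, L)
Step 5: δ(s0, 1) = (s1, 1, R)
Step 6: δ(s1, □) = (s0, □, L)

The first 7 configurations are:
[s0]0000 ⊢ [s1]□1000 ⊢ [s0]□□1000 ⊢ 1[s1]□1000 ⊢ [s0]1□1000 ⊢ 1[s1]□1000 ⊢ [s0]1□1000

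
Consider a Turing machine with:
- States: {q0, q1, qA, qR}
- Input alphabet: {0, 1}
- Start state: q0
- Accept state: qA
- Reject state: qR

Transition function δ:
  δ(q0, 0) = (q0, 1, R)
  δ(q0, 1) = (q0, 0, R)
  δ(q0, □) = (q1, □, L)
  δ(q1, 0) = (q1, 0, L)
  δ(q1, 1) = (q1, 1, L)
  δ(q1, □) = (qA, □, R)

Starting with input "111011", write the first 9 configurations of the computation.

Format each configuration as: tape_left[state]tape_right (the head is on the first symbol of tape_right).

Transitions applied:
Step 1: δ(q0, 1) = (q0, 0, R)
Step 2: δ(q0, 1) = (q0, 0, R)
Step 3: δ(q0, 1) = (q0, 0, R)
Step 4: δ(q0, 0) = (q0, 1, R)
Step 5: δ(q0, 1) = (q0, 0, R)
Step 6: δ(q0, 1) = (q0, 0, R)
Step 7: δ(q0, □) = (q1, □, L)
Step 8: δ(q1, 0) = (q1, 0, L)

The first 9 configurations are:
[q0]111011 ⊢ 0[q0]11011 ⊢ 00[q0]1011 ⊢ 000[q0]011 ⊢ 0001[q0]11 ⊢ 00010[q0]1 ⊢ 000100[q0]□ ⊢ 00010[q1]0□ ⊢ 0001[q1]00□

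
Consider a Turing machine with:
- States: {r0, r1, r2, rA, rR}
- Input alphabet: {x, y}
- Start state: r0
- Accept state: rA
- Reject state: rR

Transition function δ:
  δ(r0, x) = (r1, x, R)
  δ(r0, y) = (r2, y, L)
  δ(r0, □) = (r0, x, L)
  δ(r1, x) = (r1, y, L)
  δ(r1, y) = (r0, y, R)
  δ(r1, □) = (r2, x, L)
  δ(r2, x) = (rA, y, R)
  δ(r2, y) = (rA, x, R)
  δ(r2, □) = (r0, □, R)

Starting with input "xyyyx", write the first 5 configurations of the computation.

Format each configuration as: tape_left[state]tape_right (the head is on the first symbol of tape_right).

Transitions applied:
Step 1: δ(r0, x) = (r1, x, R)
Step 2: δ(r1, y) = (r0, y, R)
Step 3: δ(r0, y) = (r2, y, L)
Step 4: δ(r2, y) = (rA, x, R)

The first 5 configurations are:
[r0]xyyyx ⊢ x[r1]yyyx ⊢ xy[r0]yyx ⊢ x[r2]yyyx ⊢ xx[rA]yyx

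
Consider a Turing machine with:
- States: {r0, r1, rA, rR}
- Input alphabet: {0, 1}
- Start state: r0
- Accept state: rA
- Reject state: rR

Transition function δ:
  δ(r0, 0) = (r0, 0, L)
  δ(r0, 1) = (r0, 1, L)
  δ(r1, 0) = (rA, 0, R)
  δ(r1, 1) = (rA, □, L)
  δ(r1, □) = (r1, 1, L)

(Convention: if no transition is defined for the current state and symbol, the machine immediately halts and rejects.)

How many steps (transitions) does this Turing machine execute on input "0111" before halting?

Execution trace:
Initial: [r0]0111
Step 1: δ(r0, 0) = (r0, 0, L) → [r0]□0111

No transition is defined for δ(r0, □). By convention the machine halts and rejects.

The machine executed 1 step before halting.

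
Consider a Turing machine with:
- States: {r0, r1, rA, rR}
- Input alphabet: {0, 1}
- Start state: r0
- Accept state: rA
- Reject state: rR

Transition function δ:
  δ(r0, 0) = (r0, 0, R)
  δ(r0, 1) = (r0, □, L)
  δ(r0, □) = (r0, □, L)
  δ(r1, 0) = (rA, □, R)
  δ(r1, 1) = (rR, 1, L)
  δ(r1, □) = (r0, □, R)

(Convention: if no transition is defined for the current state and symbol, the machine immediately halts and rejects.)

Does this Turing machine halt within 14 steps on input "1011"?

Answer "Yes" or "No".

Execution trace:
Initial: [r0]1011
Step 1: δ(r0, 1) = (r0, □, L) → [r0]□□011
Step 2: δ(r0, □) = (r0, □, L) → [r0]□□□011
Step 3: δ(r0, □) = (r0, □, L) → [r0]□□□□011
Step 4: δ(r0, □) = (r0, □, L) → [r0]□□□□□011
Step 5: δ(r0, □) = (r0, □, L) → [r0]□□□□□□011
Step 6: δ(r0, □) = (r0, □, L) → [r0]□□□□□□□011
Step 7: δ(r0, □) = (r0, □, L) → [r0]□□□□□□□□011
Step 8: δ(r0, □) = (r0, □, L) → [r0]□□□□□□□□□011
Step 9: δ(r0, □) = (r0, □, L) → [r0]□□□□□□□□□□011
Step 10: δ(r0, □) = (r0, □, L) → [r0]□□□□□□□□□□□011
Step 11: δ(r0, □) = (r0, □, L) → [r0]□□□□□□□□□□□□011
Step 12: δ(r0, □) = (r0, □, L) → [r0]□□□□□□□□□□□□□011
Step 13: δ(r0, □) = (r0, □, L) → [r0]□□□□□□□□□□□□□□011
Step 14: δ(r0, □) = (r0, □, L) → [r0]□□□□□□□□□□□□□□□011

The machine has not reached a halting state after 14 steps.
The machine did not halt within the 14-step bound.

Answer: No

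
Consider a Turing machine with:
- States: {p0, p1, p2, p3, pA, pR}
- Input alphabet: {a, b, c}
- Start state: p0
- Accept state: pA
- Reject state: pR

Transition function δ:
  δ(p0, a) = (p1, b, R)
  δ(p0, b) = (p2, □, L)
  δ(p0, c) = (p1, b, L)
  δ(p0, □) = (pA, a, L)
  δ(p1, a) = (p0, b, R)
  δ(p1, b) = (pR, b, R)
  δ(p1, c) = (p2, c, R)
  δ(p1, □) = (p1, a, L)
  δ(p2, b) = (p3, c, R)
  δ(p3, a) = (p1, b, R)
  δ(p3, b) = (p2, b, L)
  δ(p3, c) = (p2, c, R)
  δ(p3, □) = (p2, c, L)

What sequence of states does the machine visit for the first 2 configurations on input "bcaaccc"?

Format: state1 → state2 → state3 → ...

Execution trace:
Initial: [p0]bcaaccc
Step 1: δ(p0, b) = (p2, □, L) → [p2]□□caaccc

No transition is defined for δ(p2, □). By convention the machine halts and rejects.

State sequence: p0 → p2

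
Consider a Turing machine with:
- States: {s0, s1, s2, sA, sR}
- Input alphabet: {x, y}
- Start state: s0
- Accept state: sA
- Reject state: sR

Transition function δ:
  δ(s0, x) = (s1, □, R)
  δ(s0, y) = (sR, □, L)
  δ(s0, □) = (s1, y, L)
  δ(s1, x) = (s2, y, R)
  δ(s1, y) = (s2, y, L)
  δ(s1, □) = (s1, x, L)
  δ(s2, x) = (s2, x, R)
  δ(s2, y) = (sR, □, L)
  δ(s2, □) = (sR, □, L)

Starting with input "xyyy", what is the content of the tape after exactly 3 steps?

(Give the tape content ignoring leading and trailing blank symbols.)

Execution trace:
Initial: [s0]xyyy
Step 1: δ(s0, x) = (s1, □, R) → □[s1]yyy
Step 2: δ(s1, y) = (s2, y, L) → [s2]□yyy
Step 3: δ(s2, □) = (sR, □, L) → [sR]□□yyy

The machine reaches the reject state sR and halts.

After 3 steps, the tape (ignoring leading/trailing blanks) is: yyy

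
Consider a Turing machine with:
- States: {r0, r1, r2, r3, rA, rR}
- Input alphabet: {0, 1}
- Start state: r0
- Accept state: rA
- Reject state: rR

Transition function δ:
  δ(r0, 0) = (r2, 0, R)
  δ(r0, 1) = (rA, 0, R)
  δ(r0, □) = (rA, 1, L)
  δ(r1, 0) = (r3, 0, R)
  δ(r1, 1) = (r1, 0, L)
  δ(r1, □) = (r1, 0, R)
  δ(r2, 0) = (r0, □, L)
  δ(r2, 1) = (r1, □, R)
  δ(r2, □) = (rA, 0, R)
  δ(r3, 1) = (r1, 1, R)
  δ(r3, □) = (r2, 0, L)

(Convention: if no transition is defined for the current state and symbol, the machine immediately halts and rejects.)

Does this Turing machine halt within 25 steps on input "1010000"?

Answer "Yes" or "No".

Execution trace:
Initial: [r0]1010000
Step 1: δ(r0, 1) = (rA, 0, R) → 0[rA]010000

The machine reaches the accept state rA and halts.
The machine halted after 1 step (within the 25-step bound).

Answer: Yes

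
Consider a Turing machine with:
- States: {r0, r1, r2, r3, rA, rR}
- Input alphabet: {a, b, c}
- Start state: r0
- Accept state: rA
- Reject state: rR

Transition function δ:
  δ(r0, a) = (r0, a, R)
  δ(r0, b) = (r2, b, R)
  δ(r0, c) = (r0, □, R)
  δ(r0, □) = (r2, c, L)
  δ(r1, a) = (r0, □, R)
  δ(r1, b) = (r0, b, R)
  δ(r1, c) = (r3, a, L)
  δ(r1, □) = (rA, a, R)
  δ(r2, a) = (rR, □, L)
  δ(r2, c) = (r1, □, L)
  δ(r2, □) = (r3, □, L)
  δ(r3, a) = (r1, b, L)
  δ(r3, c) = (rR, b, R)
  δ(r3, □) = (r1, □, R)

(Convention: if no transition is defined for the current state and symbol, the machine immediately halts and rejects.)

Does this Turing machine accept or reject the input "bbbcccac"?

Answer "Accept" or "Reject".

Execution trace:
Initial: [r0]bbbcccac
Step 1: δ(r0, b) = (r2, b, R) → b[r2]bbcccac

No transition is defined for δ(r2, b). By convention the machine halts and rejects.

Answer: Reject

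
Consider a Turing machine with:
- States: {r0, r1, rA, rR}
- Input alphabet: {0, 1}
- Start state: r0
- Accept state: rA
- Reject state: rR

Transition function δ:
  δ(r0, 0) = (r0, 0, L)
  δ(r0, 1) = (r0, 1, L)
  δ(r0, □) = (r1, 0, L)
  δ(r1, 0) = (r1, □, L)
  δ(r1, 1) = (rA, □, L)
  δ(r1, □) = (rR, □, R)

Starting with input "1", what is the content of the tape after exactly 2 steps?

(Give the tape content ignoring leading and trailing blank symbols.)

Execution trace:
Initial: [r0]1
Step 1: δ(r0, 1) = (r0, 1, L) → [r0]□1
Step 2: δ(r0, □) = (r1, 0, L) → [r1]□01

After 2 steps, the tape (ignoring leading/trailing blanks) is: 01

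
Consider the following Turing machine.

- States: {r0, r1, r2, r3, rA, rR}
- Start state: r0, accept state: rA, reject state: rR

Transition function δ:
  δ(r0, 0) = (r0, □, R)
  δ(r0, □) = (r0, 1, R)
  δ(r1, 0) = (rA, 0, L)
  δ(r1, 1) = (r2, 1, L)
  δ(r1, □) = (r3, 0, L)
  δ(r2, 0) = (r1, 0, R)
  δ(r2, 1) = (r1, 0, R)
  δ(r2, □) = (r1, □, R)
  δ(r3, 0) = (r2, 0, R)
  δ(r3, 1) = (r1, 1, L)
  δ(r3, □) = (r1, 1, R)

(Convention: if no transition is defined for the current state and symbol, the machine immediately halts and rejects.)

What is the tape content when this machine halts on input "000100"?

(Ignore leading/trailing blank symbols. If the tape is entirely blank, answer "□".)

Execution trace:
Initial: [r0]000100
Step 1: δ(r0, 0) = (r0, □, R) → □[r0]00100
Step 2: δ(r0, 0) = (r0, □, R) → □□[r0]0100
Step 3: δ(r0, 0) = (r0, □, R) → □□□[r0]100

No transition is defined for δ(r0, 1). By convention the machine halts and rejects.

Final tape (ignoring leading/trailing blanks): 100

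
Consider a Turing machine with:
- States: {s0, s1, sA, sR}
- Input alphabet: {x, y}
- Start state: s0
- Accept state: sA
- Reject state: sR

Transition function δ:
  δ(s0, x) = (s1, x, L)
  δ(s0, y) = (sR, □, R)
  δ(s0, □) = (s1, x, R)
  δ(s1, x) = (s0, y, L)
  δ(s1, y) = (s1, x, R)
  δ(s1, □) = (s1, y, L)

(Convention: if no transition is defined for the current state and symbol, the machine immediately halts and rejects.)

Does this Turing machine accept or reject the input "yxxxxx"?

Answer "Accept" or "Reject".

Execution trace:
Initial: [s0]yxxxxx
Step 1: δ(s0, y) = (sR, □, R) → □[sR]xxxxx

The machine reaches the reject state sR and halts.

Answer: Reject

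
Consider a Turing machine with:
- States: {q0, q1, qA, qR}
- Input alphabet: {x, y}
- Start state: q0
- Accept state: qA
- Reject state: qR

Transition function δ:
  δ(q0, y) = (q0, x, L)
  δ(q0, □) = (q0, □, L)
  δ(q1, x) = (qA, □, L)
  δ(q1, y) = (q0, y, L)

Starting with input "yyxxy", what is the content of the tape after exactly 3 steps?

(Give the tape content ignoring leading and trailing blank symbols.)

Execution trace:
Initial: [q0]yyxxy
Step 1: δ(q0, y) = (q0, x, L) → [q0]□xyxxy
Step 2: δ(q0, □) = (q0, □, L) → [q0]□□xyxxy
Step 3: δ(q0, □) = (q0, □, L) → [q0]□□□xyxxy

After 3 steps, the tape (ignoring leading/trailing blanks) is: xyxxy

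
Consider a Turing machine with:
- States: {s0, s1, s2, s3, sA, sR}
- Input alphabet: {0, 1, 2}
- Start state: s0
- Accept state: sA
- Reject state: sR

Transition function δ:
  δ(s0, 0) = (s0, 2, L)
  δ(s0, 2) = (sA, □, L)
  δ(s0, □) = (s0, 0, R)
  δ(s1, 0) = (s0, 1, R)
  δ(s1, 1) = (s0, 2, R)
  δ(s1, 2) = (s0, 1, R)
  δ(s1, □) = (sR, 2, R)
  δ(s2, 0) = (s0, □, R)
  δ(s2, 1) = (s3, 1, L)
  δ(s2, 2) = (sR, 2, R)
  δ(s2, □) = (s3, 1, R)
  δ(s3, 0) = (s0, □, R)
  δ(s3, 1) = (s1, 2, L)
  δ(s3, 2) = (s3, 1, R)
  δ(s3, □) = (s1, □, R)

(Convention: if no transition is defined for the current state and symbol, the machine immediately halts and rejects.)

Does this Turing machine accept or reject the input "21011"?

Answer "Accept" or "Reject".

Execution trace:
Initial: [s0]21011
Step 1: δ(s0, 2) = (sA, □, L) → [sA]□□1011

The machine reaches the accept state sA and halts.

Answer: Accept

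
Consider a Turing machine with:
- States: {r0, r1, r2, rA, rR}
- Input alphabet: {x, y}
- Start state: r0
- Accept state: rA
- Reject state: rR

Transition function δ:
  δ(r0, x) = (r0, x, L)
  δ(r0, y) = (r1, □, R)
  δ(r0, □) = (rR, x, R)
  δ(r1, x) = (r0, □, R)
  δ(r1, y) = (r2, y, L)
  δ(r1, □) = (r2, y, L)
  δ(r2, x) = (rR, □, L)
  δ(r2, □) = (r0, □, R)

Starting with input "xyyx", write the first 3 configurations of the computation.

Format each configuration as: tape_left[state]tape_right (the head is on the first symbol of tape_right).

Transitions applied:
Step 1: δ(r0, x) = (r0, x, L)
Step 2: δ(r0, □) = (rR, x, R)

The first 3 configurations are:
[r0]xyyx ⊢ [r0]□xyyx ⊢ x[rR]xyyx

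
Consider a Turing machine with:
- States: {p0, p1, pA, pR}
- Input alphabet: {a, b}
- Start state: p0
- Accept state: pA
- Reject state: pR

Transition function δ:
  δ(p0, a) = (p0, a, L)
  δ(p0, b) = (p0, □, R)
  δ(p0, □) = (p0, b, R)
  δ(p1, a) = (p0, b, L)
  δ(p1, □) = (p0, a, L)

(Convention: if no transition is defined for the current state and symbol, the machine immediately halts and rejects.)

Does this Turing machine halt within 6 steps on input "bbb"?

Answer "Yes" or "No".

Execution trace:
Initial: [p0]bbb
Step 1: δ(p0, b) = (p0, □, R) → □[p0]bb
Step 2: δ(p0, b) = (p0, □, R) → □□[p0]b
Step 3: δ(p0, b) = (p0, □, R) → □□□[p0]□
Step 4: δ(p0, □) = (p0, b, R) → □□□b[p0]□
Step 5: δ(p0, □) = (p0, b, R) → □□□bb[p0]□
Step 6: δ(p0, □) = (p0, b, R) → □□□bbb[p0]□

The machine has not reached a halting state after 6 steps.
The machine did not halt within the 6-step bound.

Answer: No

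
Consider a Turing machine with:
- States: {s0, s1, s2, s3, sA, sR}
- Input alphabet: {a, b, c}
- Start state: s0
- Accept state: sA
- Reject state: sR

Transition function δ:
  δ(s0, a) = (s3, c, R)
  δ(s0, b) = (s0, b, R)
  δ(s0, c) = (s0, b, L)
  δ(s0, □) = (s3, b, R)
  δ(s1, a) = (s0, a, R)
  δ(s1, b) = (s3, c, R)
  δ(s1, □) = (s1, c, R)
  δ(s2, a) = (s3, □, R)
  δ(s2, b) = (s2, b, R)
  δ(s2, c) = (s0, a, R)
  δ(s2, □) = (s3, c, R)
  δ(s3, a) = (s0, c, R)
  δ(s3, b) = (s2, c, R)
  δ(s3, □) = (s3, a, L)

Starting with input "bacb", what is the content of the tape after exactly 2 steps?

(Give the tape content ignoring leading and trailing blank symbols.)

Execution trace:
Initial: [s0]bacb
Step 1: δ(s0, b) = (s0, b, R) → b[s0]acb
Step 2: δ(s0, a) = (s3, c, R) → bc[s3]cb

No transition is defined for δ(s3, c). By convention the machine halts and rejects.

After 2 steps, the tape (ignoring leading/trailing blanks) is: bccb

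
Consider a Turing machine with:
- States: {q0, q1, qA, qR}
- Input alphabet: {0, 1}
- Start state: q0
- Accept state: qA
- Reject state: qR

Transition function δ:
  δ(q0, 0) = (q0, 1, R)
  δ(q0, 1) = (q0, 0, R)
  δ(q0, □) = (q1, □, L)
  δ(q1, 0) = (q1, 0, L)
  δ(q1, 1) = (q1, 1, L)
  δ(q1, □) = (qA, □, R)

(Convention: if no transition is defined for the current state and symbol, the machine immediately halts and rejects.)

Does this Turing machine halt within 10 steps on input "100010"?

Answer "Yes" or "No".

Execution trace:
Initial: [q0]100010
Step 1: δ(q0, 1) = (q0, 0, R) → 0[q0]00010
Step 2: δ(q0, 0) = (q0, 1, R) → 01[q0]0010
Step 3: δ(q0, 0) = (q0, 1, R) → 011[q0]010
Step 4: δ(q0, 0) = (q0, 1, R) → 0111[q0]10
Step 5: δ(q0, 1) = (q0, 0, R) → 01110[q0]0
Step 6: δ(q0, 0) = (q0, 1, R) → 011101[q0]□
Step 7: δ(q0, □) = (q1, □, L) → 01110[q1]1□
Step 8: δ(q1, 1) = (q1, 1, L) → 0111[q1]01□
Step 9: δ(q1, 0) = (q1, 0, L) → 011[q1]101□
Step 10: δ(q1, 1) = (q1, 1, L) → 01[q1]1101□

The machine has not reached a halting state after 10 steps.
The machine did not halt within the 10-step bound.

Answer: No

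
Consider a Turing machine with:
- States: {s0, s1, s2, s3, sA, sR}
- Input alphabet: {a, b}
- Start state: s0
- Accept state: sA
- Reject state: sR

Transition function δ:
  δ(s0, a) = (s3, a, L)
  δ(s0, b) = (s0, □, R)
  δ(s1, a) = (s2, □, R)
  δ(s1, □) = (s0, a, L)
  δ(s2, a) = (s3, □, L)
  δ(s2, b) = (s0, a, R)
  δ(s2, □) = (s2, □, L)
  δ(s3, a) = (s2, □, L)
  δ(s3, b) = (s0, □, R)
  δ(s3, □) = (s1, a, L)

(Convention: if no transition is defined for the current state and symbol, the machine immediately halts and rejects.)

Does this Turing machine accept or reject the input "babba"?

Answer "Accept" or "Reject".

Execution trace:
Initial: [s0]babba
Step 1: δ(s0, b) = (s0, □, R) → □[s0]abba
Step 2: δ(s0, a) = (s3, a, L) → [s3]□abba
Step 3: δ(s3, □) = (s1, a, L) → [s1]□aabba
Step 4: δ(s1, □) = (s0, a, L) → [s0]□aaabba

No transition is defined for δ(s0, □). By convention the machine halts and rejects.

Answer: Reject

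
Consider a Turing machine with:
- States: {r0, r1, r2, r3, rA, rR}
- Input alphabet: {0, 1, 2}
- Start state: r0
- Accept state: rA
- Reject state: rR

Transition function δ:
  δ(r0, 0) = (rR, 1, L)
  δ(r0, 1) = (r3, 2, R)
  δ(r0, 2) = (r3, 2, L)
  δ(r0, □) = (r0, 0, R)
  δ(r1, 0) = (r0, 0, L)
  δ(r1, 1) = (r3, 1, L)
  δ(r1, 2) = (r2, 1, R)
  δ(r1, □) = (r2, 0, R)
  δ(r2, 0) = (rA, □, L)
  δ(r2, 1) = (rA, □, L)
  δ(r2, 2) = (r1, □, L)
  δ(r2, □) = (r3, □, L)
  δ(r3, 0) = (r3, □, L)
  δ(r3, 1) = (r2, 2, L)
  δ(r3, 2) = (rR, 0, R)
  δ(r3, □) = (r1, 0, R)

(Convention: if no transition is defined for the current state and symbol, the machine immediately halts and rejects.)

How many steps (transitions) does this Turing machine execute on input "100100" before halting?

Execution trace:
Initial: [r0]100100
Step 1: δ(r0, 1) = (r3, 2, R) → 2[r3]00100
Step 2: δ(r3, 0) = (r3, □, L) → [r3]2□0100
Step 3: δ(r3, 2) = (rR, 0, R) → 0[rR]□0100

The machine reaches the reject state rR and halts.

The machine executed 3 steps before halting.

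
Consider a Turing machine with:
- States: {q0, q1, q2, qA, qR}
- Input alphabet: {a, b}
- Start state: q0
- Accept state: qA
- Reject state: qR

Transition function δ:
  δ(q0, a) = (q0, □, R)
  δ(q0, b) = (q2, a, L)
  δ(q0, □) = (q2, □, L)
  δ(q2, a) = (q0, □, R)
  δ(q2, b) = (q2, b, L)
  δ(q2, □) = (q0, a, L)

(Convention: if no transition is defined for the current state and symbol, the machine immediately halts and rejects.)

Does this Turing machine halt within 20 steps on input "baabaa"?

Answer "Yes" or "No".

Execution trace:
Initial: [q0]baabaa
Step 1: δ(q0, b) = (q2, a, L) → [q2]□aaabaa
Step 2: δ(q2, □) = (q0, a, L) → [q0]□aaaabaa
Step 3: δ(q0, □) = (q2, □, L) → [q2]□□aaaabaa
Step 4: δ(q2, □) = (q0, a, L) → [q0]□a□aaaabaa
Step 5: δ(q0, □) = (q2, □, L) → [q2]□□a□aaaabaa
Step 6: δ(q2, □) = (q0, a, L) → [q0]□a□a□aaaabaa
Step 7: δ(q0, □) = (q2, □, L) → [q2]□□a□a□aaaabaa
Step 8: δ(q2, □) = (q0, a, L) → [q0]□a□a□a□aaaabaa
Step 9: δ(q0, □) = (q2, □, L) → [q2]□□a□a□a□aaaabaa
Step 10: δ(q2, □) = (q0, a, L) → [q0]□a□a□a□a□aaaabaa
Step 11: δ(q0, □) = (q2, □, L) → [q2]□□a□a□a□a□aaaabaa
Step 12: δ(q2, □) = (q0, a, L) → [q0]□a□a□a□a□a□aaaabaa
Step 13: δ(q0, □) = (q2, □, L) → [q2]□□a□a□a□a□a□aaaabaa
Step 14: δ(q2, □) = (q0, a, L) → [q0]□a□a□a□a□a□a□aaaabaa
Step 15: δ(q0, □) = (q2, □, L) → [q2]□□a□a□a□a□a□a□aaaabaa
Step 16: δ(q2, □) = (q0, a, L) → [q0]□a□a□a□a□a□a□a□aaaabaa
Step 17: δ(q0, □) = (q2, □, L) → [q2]□□a□a□a□a□a□a□a□aaaabaa
Step 18: δ(q2, □) = (q0, a, L) → [q0]□a□a□a□a□a□a□a□a□aaaabaa
Step 19: δ(q0, □) = (q2, □, L) → [q2]□□a□a□a□a□a□a□a□a□aaaabaa
Step 20: δ(q2, □) = (q0, a, L) → [q0]□a□a□a□a□a□a□a□a□a□aaaabaa

The machine has not reached a halting state after 20 steps.
The machine did not halt within the 20-step bound.

Answer: No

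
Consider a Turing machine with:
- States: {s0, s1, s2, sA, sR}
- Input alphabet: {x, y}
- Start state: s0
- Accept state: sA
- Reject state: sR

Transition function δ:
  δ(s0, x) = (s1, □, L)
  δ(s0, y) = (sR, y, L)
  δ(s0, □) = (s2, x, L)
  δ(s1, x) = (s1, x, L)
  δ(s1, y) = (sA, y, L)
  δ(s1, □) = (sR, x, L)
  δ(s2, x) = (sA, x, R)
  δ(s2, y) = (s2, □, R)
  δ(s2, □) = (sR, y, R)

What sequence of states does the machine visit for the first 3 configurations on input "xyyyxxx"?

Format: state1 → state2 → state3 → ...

Execution trace:
Initial: [s0]xyyyxxx
Step 1: δ(s0, x) = (s1, □, L) → [s1]□□yyyxxx
Step 2: δ(s1, □) = (sR, x, L) → [sR]□x□yyyxxx

The machine reaches the reject state sR and halts.

State sequence: s0 → s1 → sR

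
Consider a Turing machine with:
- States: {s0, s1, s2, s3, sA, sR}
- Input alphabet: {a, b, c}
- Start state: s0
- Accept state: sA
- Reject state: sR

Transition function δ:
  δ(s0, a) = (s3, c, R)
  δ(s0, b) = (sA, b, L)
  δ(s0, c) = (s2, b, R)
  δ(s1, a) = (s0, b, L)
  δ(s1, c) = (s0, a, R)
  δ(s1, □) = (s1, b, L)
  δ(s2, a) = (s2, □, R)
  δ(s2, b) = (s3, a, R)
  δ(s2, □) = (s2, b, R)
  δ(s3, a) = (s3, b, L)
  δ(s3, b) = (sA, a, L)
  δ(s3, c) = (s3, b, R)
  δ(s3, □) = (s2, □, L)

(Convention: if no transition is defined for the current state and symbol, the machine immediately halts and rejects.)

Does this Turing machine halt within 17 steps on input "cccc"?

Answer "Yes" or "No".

Execution trace:
Initial: [s0]cccc
Step 1: δ(s0, c) = (s2, b, R) → b[s2]ccc

No transition is defined for δ(s2, c). By convention the machine halts and rejects.
The machine halted after 1 step (within the 17-step bound).

Answer: Yes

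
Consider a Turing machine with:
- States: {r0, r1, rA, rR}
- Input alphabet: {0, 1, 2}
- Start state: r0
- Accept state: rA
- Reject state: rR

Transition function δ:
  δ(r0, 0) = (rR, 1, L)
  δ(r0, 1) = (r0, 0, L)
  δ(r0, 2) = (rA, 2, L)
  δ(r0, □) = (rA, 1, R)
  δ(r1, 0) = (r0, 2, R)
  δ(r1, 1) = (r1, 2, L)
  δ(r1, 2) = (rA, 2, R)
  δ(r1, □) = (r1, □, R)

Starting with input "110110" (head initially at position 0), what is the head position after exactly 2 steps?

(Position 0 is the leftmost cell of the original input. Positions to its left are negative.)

Execution trace (head position shown):
Step 0: [r0]110110  (head at position 0)
Step 1: move left → [r0]□010110  (head at position -1)
Step 2: move right → 1[rA]010110  (head at position 0)

After 2 steps, the head is at position 0.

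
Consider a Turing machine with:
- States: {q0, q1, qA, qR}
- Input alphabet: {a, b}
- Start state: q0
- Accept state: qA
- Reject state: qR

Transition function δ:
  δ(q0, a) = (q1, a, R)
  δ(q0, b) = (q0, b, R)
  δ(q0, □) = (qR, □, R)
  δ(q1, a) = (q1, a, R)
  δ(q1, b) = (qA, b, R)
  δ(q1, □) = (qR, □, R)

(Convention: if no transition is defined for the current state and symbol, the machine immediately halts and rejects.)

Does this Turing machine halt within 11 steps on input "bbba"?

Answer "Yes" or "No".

Execution trace:
Initial: [q0]bbba
Step 1: δ(q0, b) = (q0, b, R) → b[q0]bba
Step 2: δ(q0, b) = (q0, b, R) → bb[q0]ba
Step 3: δ(q0, b) = (q0, b, R) → bbb[q0]a
Step 4: δ(q0, a) = (q1, a, R) → bbba[q1]□
Step 5: δ(q1, □) = (qR, □, R) → bbba□[qR]□

The machine reaches the reject state qR and halts.
The machine halted after 5 steps (within the 11-step bound).

Answer: Yes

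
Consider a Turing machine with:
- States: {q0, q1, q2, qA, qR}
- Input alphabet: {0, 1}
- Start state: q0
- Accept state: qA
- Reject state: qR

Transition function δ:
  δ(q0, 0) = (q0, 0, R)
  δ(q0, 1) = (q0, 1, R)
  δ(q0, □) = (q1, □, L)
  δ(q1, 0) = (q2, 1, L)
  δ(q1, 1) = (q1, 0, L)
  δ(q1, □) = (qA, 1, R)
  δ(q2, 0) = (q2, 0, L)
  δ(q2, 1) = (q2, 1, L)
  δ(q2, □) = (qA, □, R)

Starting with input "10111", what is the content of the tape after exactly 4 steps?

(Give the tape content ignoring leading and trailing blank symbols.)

Execution trace:
Initial: [q0]10111
Step 1: δ(q0, 1) = (q0, 1, R) → 1[q0]0111
Step 2: δ(q0, 0) = (q0, 0, R) → 10[q0]111
Step 3: δ(q0, 1) = (q0, 1, R) → 101[q0]11
Step 4: δ(q0, 1) = (q0, 1, R) → 1011[q0]1

After 4 steps, the tape (ignoring leading/trailing blanks) is: 10111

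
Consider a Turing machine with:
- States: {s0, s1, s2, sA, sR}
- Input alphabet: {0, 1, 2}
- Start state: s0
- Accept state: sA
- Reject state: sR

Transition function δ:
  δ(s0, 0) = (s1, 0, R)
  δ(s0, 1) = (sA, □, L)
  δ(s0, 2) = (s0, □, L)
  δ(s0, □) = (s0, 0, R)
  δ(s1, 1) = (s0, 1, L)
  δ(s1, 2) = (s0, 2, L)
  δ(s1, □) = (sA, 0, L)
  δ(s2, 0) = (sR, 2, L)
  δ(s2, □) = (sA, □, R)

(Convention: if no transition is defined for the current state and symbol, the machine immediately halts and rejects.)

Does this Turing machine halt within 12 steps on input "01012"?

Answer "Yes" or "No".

Execution trace:
Initial: [s0]01012
Step 1: δ(s0, 0) = (s1, 0, R) → 0[s1]1012
Step 2: δ(s1, 1) = (s0, 1, L) → [s0]01012
Step 3: δ(s0, 0) = (s1, 0, R) → 0[s1]1012
Step 4: δ(s1, 1) = (s0, 1, L) → [s0]01012
Step 5: δ(s0, 0) = (s1, 0, R) → 0[s1]1012
Step 6: δ(s1, 1) = (s0, 1, L) → [s0]01012
Step 7: δ(s0, 0) = (s1, 0, R) → 0[s1]1012
Step 8: δ(s1, 1) = (s0, 1, L) → [s0]01012
Step 9: δ(s0, 0) = (s1, 0, R) → 0[s1]1012
Step 10: δ(s1, 1) = (s0, 1, L) → [s0]01012
Step 11: δ(s0, 0) = (s1, 0, R) → 0[s1]1012
Step 12: δ(s1, 1) = (s0, 1, L) → [s0]01012

The machine has not reached a halting state after 12 steps.
The machine did not halt within the 12-step bound.

Answer: No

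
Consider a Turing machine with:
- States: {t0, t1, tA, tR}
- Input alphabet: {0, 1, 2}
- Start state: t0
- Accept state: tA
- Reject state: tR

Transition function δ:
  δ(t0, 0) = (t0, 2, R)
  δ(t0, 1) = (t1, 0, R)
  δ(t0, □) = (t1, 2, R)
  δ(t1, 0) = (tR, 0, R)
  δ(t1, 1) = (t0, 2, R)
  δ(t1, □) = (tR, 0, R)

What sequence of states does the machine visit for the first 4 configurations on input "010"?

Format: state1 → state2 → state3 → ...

Execution trace:
Initial: [t0]010
Step 1: δ(t0, 0) = (t0, 2, R) → 2[t0]10
Step 2: δ(t0, 1) = (t1, 0, R) → 20[t1]0
Step 3: δ(t1, 0) = (tR, 0, R) → 200[tR]□

The machine reaches the reject state tR and halts.

State sequence: t0 → t0 → t1 → tR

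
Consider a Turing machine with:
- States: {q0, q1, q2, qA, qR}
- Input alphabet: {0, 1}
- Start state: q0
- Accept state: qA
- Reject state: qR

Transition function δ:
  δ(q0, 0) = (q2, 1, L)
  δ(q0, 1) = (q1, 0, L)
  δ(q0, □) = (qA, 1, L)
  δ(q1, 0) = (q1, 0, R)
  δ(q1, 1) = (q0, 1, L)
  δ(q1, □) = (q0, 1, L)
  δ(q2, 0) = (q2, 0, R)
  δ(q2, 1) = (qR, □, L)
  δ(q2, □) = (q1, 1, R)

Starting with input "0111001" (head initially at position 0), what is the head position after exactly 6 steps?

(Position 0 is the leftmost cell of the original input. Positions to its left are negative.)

Execution trace (head position shown):
Step 0: [q0]0111001  (head at position 0)
Step 1: move left → [q2]□1111001  (head at position -1)
Step 2: move right → 1[q1]1111001  (head at position 0)
Step 3: move left → [q0]11111001  (head at position -1)
Step 4: move left → [q1]□01111001  (head at position -2)
Step 5: move left → [q0]□101111001  (head at position -3)
Step 6: move left → [qA]□1101111001  (head at position -4)

After 6 steps, the head is at position -4.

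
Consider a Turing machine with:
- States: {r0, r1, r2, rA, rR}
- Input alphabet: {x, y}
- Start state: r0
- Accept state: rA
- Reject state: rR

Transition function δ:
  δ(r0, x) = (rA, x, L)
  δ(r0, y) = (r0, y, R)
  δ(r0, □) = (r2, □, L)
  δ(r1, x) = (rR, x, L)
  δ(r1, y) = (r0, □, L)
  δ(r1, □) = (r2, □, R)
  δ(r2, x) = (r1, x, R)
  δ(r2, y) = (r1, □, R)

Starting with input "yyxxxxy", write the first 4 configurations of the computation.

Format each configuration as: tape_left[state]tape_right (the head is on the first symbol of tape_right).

Transitions applied:
Step 1: δ(r0, y) = (r0, y, R)
Step 2: δ(r0, y) = (r0, y, R)
Step 3: δ(r0, x) = (rA, x, L)

The first 4 configurations are:
[r0]yyxxxxy ⊢ y[r0]yxxxxy ⊢ yy[r0]xxxxy ⊢ y[rA]yxxxxy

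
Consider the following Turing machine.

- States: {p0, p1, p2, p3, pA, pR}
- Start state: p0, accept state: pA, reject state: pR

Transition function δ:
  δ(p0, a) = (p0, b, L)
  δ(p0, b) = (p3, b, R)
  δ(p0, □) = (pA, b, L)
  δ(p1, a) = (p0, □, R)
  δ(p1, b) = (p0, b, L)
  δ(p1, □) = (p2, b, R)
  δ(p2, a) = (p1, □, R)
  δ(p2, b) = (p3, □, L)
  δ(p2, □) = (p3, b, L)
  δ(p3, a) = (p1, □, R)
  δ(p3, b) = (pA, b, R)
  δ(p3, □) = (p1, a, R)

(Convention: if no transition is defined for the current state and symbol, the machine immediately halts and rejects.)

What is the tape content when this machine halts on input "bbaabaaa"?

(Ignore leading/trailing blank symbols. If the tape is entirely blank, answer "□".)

Execution trace:
Initial: [p0]bbaabaaa
Step 1: δ(p0, b) = (p3, b, R) → b[p3]baabaaa
Step 2: δ(p3, b) = (pA, b, R) → bb[pA]aabaaa

The machine reaches the accept state pA and halts.

Final tape (ignoring leading/trailing blanks): bbaabaaa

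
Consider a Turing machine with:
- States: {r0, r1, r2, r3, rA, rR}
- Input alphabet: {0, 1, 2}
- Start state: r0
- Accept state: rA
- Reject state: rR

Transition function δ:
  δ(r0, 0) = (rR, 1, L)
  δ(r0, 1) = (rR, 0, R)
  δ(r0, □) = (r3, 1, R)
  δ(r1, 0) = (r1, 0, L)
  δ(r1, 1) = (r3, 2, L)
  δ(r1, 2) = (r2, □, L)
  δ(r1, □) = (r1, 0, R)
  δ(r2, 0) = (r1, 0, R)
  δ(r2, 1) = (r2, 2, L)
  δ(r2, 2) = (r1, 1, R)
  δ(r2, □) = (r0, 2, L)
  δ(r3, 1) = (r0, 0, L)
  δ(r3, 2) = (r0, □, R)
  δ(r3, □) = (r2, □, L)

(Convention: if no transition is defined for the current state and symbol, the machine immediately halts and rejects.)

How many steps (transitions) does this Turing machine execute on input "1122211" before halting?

Execution trace:
Initial: [r0]1122211
Step 1: δ(r0, 1) = (rR, 0, R) → 0[rR]122211

The machine reaches the reject state rR and halts.

The machine executed 1 step before halting.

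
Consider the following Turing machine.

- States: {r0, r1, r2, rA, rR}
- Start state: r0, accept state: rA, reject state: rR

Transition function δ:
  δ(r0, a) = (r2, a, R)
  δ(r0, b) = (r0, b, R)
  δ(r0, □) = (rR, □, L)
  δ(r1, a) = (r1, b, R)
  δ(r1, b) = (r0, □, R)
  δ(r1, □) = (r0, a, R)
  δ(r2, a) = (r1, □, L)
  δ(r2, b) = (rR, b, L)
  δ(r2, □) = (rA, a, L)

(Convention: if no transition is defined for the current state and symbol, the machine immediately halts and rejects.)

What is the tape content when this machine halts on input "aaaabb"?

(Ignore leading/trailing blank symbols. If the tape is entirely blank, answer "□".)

Execution trace:
Initial: [r0]aaaabb
Step 1: δ(r0, a) = (r2, a, R) → a[r2]aaabb
Step 2: δ(r2, a) = (r1, □, L) → [r1]a□aabb
Step 3: δ(r1, a) = (r1, b, R) → b[r1]□aabb
Step 4: δ(r1, □) = (r0, a, R) → ba[r0]aabb
Step 5: δ(r0, a) = (r2, a, R) → baa[r2]abb
Step 6: δ(r2, a) = (r1, □, L) → ba[r1]a□bb
Step 7: δ(r1, a) = (r1, b, R) → bab[r1]□bb
Step 8: δ(r1, □) = (r0, a, R) → baba[r0]bb
Step 9: δ(r0, b) = (r0, b, R) → babab[r0]b
Step 10: δ(r0, b) = (r0, b, R) → bababb[r0]□
Step 11: δ(r0, □) = (rR, □, L) → babab[rR]b□

The machine reaches the reject state rR and halts.

Final tape (ignoring leading/trailing blanks): bababb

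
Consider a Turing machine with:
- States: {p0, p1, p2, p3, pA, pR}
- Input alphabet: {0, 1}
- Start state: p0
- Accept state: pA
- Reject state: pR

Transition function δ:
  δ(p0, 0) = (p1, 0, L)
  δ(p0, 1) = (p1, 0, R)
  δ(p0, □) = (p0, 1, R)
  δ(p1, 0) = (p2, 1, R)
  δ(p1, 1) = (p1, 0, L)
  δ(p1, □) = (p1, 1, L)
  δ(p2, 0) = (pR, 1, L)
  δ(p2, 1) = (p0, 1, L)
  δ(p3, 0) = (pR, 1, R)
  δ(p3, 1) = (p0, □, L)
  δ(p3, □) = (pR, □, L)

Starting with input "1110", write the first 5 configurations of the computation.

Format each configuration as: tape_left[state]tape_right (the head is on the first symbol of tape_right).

Transitions applied:
Step 1: δ(p0, 1) = (p1, 0, R)
Step 2: δ(p1, 1) = (p1, 0, L)
Step 3: δ(p1, 0) = (p2, 1, R)
Step 4: δ(p2, 0) = (pR, 1, L)

The first 5 configurations are:
[p0]1110 ⊢ 0[p1]110 ⊢ [p1]0010 ⊢ 1[p2]010 ⊢ [pR]1110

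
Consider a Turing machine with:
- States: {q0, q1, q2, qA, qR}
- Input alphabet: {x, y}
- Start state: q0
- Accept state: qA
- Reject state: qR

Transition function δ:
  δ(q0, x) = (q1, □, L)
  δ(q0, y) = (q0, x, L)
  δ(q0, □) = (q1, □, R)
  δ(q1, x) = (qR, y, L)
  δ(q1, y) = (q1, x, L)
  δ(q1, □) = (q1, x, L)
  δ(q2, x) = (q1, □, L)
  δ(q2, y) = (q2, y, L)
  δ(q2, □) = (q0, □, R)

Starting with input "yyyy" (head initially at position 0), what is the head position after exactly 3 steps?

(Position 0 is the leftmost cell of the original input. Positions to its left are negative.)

Execution trace (head position shown):
Step 0: [q0]yyyy  (head at position 0)
Step 1: move left → [q0]□xyyy  (head at position -1)
Step 2: move right → □[q1]xyyy  (head at position 0)
Step 3: move left → [qR]□yyyy  (head at position -1)

After 3 steps, the head is at position -1.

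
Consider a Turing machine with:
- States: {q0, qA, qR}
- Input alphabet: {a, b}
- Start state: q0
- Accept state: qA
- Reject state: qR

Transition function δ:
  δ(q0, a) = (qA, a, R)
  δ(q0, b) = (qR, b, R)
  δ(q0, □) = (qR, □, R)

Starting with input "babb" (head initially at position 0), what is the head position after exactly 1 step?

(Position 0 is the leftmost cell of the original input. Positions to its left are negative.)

Execution trace (head position shown):
Step 0: [q0]babb  (head at position 0)
Step 1: move right → b[qR]abb  (head at position 1)

After 1 step, the head is at position 1.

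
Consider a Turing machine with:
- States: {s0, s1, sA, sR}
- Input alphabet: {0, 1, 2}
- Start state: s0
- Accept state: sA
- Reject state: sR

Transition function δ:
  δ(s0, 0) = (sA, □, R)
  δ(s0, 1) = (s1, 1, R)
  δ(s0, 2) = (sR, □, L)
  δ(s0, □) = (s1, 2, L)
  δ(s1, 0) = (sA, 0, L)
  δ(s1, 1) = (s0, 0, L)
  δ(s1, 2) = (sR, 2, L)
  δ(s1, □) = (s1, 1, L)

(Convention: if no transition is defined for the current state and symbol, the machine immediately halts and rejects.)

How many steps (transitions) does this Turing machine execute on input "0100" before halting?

Execution trace:
Initial: [s0]0100
Step 1: δ(s0, 0) = (sA, □, R) → □[sA]100

The machine reaches the accept state sA and halts.

The machine executed 1 step before halting.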